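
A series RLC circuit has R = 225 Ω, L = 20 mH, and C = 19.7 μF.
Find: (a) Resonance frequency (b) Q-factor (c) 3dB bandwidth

Step 1 — Resonance: ω₀ = 1/√(LC) = 1/√(0.02·1.97e-05) = 1593 rad/s.
Step 2 — f₀ = ω₀/(2π) = 253.6 Hz.
Step 3 — Series Q: Q = ω₀L/R = 1593·0.02/225 = 0.1416.
Step 4 — Bandwidth: Δω = ω₀/Q = 1.125e+04 rad/s; BW = Δω/(2π) = 1790 Hz.

(a) f₀ = 253.6 Hz  (b) Q = 0.1416  (c) BW = 1790 Hz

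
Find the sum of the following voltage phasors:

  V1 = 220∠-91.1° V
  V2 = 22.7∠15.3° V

Step 1 — Convert each phasor to rectangular form:
  V1 = 220·(cos(-91.1°) + j·sin(-91.1°)) = -4.223 - j220 V
  V2 = 22.7·(cos(15.3°) + j·sin(15.3°)) = 21.9 + j5.99 V
Step 2 — Sum components: V_total = 17.67 - j214 V.
Step 3 — Convert to polar: |V_total| = 214.7 V, ∠V_total = -85.3°.

V_total = 214.7∠-85.3° V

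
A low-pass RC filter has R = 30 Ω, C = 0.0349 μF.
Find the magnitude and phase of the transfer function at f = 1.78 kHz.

Step 1 — Angular frequency: ω = 2π·1780 = 1.118e+04 rad/s.
Step 2 — Transfer function: H(jω) = 1/(1 + jωRC).
Step 3 — Denominator: 1 + jωRC = 1 + j·1.118e+04·30·3.49e-08 = 1 + j0.01171.
Step 4 — H = 0.9999 - j0.01171.
Step 5 — Magnitude: |H| = 0.9999 (-0.0 dB); phase: φ = -0.7°.

|H| = 0.9999 (-0.0 dB), φ = -0.7°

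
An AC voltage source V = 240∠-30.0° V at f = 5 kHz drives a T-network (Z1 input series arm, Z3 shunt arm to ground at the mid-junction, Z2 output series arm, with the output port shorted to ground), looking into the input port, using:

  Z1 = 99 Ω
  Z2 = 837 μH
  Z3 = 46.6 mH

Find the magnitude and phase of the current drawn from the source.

Step 1 — Angular frequency: ω = 2π·f = 2π·5000 = 3.142e+04 rad/s.
Step 2 — Component impedances:
  Z1: Z = R = 99 Ω
  Z2: Z = jωL = j·3.142e+04·0.000837 = 0 + j26.3 Ω
  Z3: Z = jωL = j·3.142e+04·0.0466 = 0 + j1464 Ω
Step 3 — With the output port shorted to ground, the output series arm Z2 runs from the junction to ground; the shunt arm Z3 also runs from the junction to ground. They appear in parallel: Z3 || Z2 = 0 + j25.83 Ω.
Step 4 — Series with input arm Z1: Z_in = Z1 + (Z3 || Z2) = 99 + j25.83 Ω = 102.3∠14.6° Ω.
Step 5 — Source phasor: V = 240∠-30.0° V = 207.8 - j120 V.
Step 6 — Ohm's law: I = V / Z_total = (207.8 - j120) / (99 + j25.83) = 1.67 - j1.648 A.
Step 7 — Convert to polar: |I| = 2.346 A, ∠I = -44.6°.

I = 2.346∠-44.6° A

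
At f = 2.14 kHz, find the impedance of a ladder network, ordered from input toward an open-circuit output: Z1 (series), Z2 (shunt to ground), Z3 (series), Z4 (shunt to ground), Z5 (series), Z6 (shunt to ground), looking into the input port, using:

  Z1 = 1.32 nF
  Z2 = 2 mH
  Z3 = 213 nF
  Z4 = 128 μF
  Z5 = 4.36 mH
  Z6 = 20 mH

Step 1 — Angular frequency: ω = 2π·f = 2π·2140 = 1.345e+04 rad/s.
Step 2 — Component impedances:
  Z1: Z = 1/(jωC) = -j/(ω·C) = 0 - j5.634e+04 Ω
  Z2: Z = jωL = j·1.345e+04·0.002 = 0 + j26.89 Ω
  Z3: Z = 1/(jωC) = -j/(ω·C) = 0 - j349.2 Ω
  Z4: Z = 1/(jωC) = -j/(ω·C) = 0 - j0.581 Ω
  Z5: Z = jωL = j·1.345e+04·0.00436 = 0 + j58.62 Ω
  Z6: Z = jωL = j·1.345e+04·0.02 = 0 + j268.9 Ω
Step 3 — Ladder network (open output): work backward from the far end, alternating series and parallel combinations. Z_in = 0 - j5.631e+04 Ω = 5.631e+04∠-90.0° Ω.

Z = 0 - j5.631e+04 Ω = 5.631e+04∠-90.0° Ω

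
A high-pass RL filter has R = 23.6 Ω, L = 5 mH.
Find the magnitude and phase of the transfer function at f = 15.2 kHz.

Step 1 — Angular frequency: ω = 2π·1.52e+04 = 9.55e+04 rad/s.
Step 2 — Transfer function: H(jω) = jωL/(R + jωL).
Step 3 — Numerator jωL = j·477.5; denominator R + jωL = 23.6 + j477.5.
Step 4 — H = 0.9976 + j0.0493.
Step 5 — Magnitude: |H| = 0.9988 (-0.0 dB); phase: φ = 2.8°.

|H| = 0.9988 (-0.0 dB), φ = 2.8°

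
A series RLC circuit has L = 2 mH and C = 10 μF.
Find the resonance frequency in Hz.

Step 1 — Resonance condition Im(Z)=0 gives ω₀ = 1/√(LC).
Step 2 — ω₀ = 1/√(0.002·1e-05) = 7071 rad/s.
Step 3 — f₀ = ω₀/(2π) = 1125 Hz.

f₀ = 1125 Hz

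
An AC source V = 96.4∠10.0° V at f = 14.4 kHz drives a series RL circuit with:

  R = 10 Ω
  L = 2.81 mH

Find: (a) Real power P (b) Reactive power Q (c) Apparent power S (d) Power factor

Step 1 — Angular frequency: ω = 2π·f = 2π·1.44e+04 = 9.048e+04 rad/s.
Step 2 — Component impedances:
  R: Z = R = 10 Ω
  L: Z = jωL = j·9.048e+04·0.00281 = 0 + j254.2 Ω
Step 3 — Series combination: Z_total = R + L = 10 + j254.2 Ω = 254.4∠87.7° Ω.
Step 4 — Source phasor: V = 96.4∠10.0° V = 94.94 + j16.74 V.
Step 5 — Current: I = V / Z = 0.0804 - j0.3702 A = 0.3789∠-77.7° A.
Step 6 — Complex power: S = V·I* = 1.435 + j36.5 VA.
Step 7 — Real power: P = Re(S) = 1.435 W.
Step 8 — Reactive power: Q = Im(S) = 36.5 VAR.
Step 9 — Apparent power: |S| = 36.52 VA.
Step 10 — Power factor: PF = P/|S| = 0.0393 (lagging).

(a) P = 1.435 W  (b) Q = 36.5 VAR  (c) S = 36.52 VA  (d) PF = 0.0393 (lagging)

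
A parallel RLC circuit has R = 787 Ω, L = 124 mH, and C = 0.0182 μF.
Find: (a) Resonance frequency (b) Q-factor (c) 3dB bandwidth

Step 1 — Resonance: ω₀ = 1/√(LC) = 1/√(0.124·1.82e-08) = 2.105e+04 rad/s.
Step 2 — f₀ = ω₀/(2π) = 3350 Hz.
Step 3 — Parallel Q: Q = R/(ω₀L) = 787/(2.105e+04·0.124) = 0.3015.
Step 4 — Bandwidth: Δω = ω₀/Q = 6.982e+04 rad/s; BW = Δω/(2π) = 1.111e+04 Hz.

(a) f₀ = 3350 Hz  (b) Q = 0.3015  (c) BW = 1.111e+04 Hz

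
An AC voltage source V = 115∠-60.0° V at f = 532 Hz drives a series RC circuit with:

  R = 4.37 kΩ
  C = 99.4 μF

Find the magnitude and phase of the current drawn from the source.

Step 1 — Angular frequency: ω = 2π·f = 2π·532 = 3343 rad/s.
Step 2 — Component impedances:
  R: Z = R = 4370 Ω
  C: Z = 1/(jωC) = -j/(ω·C) = 0 - j3.01 Ω
Step 3 — Series combination: Z_total = R + C = 4370 - j3.01 Ω = 4370∠-0.0° Ω.
Step 4 — Source phasor: V = 115∠-60.0° V = 57.5 - j99.59 V.
Step 5 — Ohm's law: I = V / Z_total = (57.5 - j99.59) / (4370 - j3.01) = 0.01317 - j0.02278 A.
Step 6 — Convert to polar: |I| = 0.02632 A, ∠I = -60.0°.

I = 0.02632∠-60.0° A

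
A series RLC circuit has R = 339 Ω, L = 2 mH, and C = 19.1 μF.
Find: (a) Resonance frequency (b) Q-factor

Step 1 — Resonance condition Im(Z)=0 gives ω₀ = 1/√(LC).
Step 2 — ω₀ = 1/√(0.002·1.91e-05) = 5116 rad/s.
Step 3 — f₀ = ω₀/(2π) = 814.3 Hz.
Step 4 — Series Q: Q = ω₀L/R = 5116·0.002/339 = 0.03019.

(a) f₀ = 814.3 Hz  (b) Q = 0.03019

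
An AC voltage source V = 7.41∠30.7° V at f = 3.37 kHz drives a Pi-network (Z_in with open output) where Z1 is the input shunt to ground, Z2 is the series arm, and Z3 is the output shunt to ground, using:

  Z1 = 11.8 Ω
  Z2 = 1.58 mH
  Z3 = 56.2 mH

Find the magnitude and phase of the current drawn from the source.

Step 1 — Angular frequency: ω = 2π·f = 2π·3370 = 2.117e+04 rad/s.
Step 2 — Component impedances:
  Z1: Z = R = 11.8 Ω
  Z2: Z = jωL = j·2.117e+04·0.00158 = 0 + j33.46 Ω
  Z3: Z = jωL = j·2.117e+04·0.0562 = 0 + j1190 Ω
Step 3 — With open output, the series arm Z2 and the output shunt Z3 appear in series to ground: Z2 + Z3 = 0 + j1223 Ω.
Step 4 — Parallel with input shunt Z1: Z_in = Z1 || (Z2 + Z3) = 11.8 + j0.1138 Ω = 11.8∠0.6° Ω.
Step 5 — Source phasor: V = 7.41∠30.7° V = 6.372 + j3.783 V.
Step 6 — Ohm's law: I = V / Z_total = (6.372 + j3.783) / (11.8 + j0.1138) = 0.5431 + j0.3154 A.
Step 7 — Convert to polar: |I| = 0.628 A, ∠I = 30.1°.

I = 0.628∠30.1° A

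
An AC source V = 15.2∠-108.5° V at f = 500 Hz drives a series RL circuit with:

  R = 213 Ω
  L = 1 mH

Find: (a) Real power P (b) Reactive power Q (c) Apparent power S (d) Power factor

Step 1 — Angular frequency: ω = 2π·f = 2π·500 = 3142 rad/s.
Step 2 — Component impedances:
  R: Z = R = 213 Ω
  L: Z = jωL = j·3142·0.001 = 0 + j3.142 Ω
Step 3 — Series combination: Z_total = R + L = 213 + j3.142 Ω = 213∠0.8° Ω.
Step 4 — Source phasor: V = 15.2∠-108.5° V = -4.823 - j14.41 V.
Step 5 — Current: I = V / Z = -0.02364 - j0.06733 A = 0.07135∠-109.3° A.
Step 6 — Complex power: S = V·I* = 1.084 + j0.01599 VA.
Step 7 — Real power: P = Re(S) = 1.084 W.
Step 8 — Reactive power: Q = Im(S) = 0.01599 VAR.
Step 9 — Apparent power: |S| = 1.085 VA.
Step 10 — Power factor: PF = P/|S| = 0.9999 (lagging).

(a) P = 1.084 W  (b) Q = 0.01599 VAR  (c) S = 1.085 VA  (d) PF = 0.9999 (lagging)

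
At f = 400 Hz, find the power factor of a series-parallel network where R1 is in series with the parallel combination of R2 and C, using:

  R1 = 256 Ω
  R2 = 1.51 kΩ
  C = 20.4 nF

Step 1 — Angular frequency: ω = 2π·f = 2π·400 = 2513 rad/s.
Step 2 — Component impedances:
  R1: Z = R = 256 Ω
  R2: Z = R = 1510 Ω
  C: Z = 1/(jωC) = -j/(ω·C) = 0 - j1.95e+04 Ω
Step 3 — Parallel branch: R2 || C = 1/(1/R2 + 1/C) = 1501 - j116.2 Ω.
Step 4 — Series with R1: Z_total = R1 + (R2 || C) = 1757 - j116.2 Ω = 1761∠-3.8° Ω.
Step 5 — Power factor: PF = cos(φ) = Re(Z)/|Z| = 1757/1760.8 = 0.9978.
Step 6 — Type: Im(Z) = -116.2 ⇒ leading (phase φ = -3.8°).

PF = 0.9978 (leading, φ = -3.8°)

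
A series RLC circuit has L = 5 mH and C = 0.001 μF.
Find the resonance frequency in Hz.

Step 1 — Resonance condition Im(Z)=0 gives ω₀ = 1/√(LC).
Step 2 — ω₀ = 1/√(0.005·1e-09) = 4.472e+05 rad/s.
Step 3 — f₀ = ω₀/(2π) = 7.118e+04 Hz.

f₀ = 7.118e+04 Hz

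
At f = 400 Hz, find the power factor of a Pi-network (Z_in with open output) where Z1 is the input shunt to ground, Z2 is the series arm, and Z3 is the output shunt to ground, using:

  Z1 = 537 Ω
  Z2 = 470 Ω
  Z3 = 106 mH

Step 1 — Angular frequency: ω = 2π·f = 2π·400 = 2513 rad/s.
Step 2 — Component impedances:
  Z1: Z = R = 537 Ω
  Z2: Z = R = 470 Ω
  Z3: Z = jωL = j·2513·0.106 = 0 + j266.4 Ω
Step 3 — With open output, the series arm Z2 and the output shunt Z3 appear in series to ground: Z2 + Z3 = 470 + j266.4 Ω.
Step 4 — Parallel with input shunt Z1: Z_in = Z1 || (Z2 + Z3) = 269.4 + j70.8 Ω = 278.5∠14.7° Ω.
Step 5 — Power factor: PF = cos(φ) = Re(Z)/|Z| = 269.37/278.52 = 0.9671.
Step 6 — Type: Im(Z) = 70.8 ⇒ lagging (phase φ = 14.7°).

PF = 0.9671 (lagging, φ = 14.7°)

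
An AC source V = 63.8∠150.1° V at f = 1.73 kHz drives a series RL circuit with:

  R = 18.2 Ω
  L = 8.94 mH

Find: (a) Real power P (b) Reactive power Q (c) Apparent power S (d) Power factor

Step 1 — Angular frequency: ω = 2π·f = 2π·1730 = 1.087e+04 rad/s.
Step 2 — Component impedances:
  R: Z = R = 18.2 Ω
  L: Z = jωL = j·1.087e+04·0.00894 = 0 + j97.18 Ω
Step 3 — Series combination: Z_total = R + L = 18.2 + j97.18 Ω = 98.87∠79.4° Ω.
Step 4 — Source phasor: V = 63.8∠150.1° V = -55.31 + j31.8 V.
Step 5 — Current: I = V / Z = 0.2132 + j0.6091 A = 0.6453∠70.7° A.
Step 6 — Complex power: S = V·I* = 7.579 + j40.47 VA.
Step 7 — Real power: P = Re(S) = 7.579 W.
Step 8 — Reactive power: Q = Im(S) = 40.47 VAR.
Step 9 — Apparent power: |S| = 41.17 VA.
Step 10 — Power factor: PF = P/|S| = 0.1841 (lagging).

(a) P = 7.579 W  (b) Q = 40.47 VAR  (c) S = 41.17 VA  (d) PF = 0.1841 (lagging)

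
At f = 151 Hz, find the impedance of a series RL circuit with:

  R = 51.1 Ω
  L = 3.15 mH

Step 1 — Angular frequency: ω = 2π·f = 2π·151 = 948.8 rad/s.
Step 2 — Component impedances:
  R: Z = R = 51.1 Ω
  L: Z = jωL = j·948.8·0.00315 = 0 + j2.989 Ω
Step 3 — Series combination: Z_total = R + L = 51.1 + j2.989 Ω = 51.19∠3.3° Ω.

Z = 51.1 + j2.989 Ω = 51.19∠3.3° Ω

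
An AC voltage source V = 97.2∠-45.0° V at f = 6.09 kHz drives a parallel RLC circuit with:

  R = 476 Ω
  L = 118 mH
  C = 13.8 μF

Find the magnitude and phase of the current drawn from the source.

Step 1 — Angular frequency: ω = 2π·f = 2π·6090 = 3.826e+04 rad/s.
Step 2 — Component impedances:
  R: Z = R = 476 Ω
  L: Z = jωL = j·3.826e+04·0.118 = 0 + j4515 Ω
  C: Z = 1/(jωC) = -j/(ω·C) = 0 - j1.894 Ω
Step 3 — Parallel combination: 1/Z_total = 1/R + 1/L + 1/C; Z_total = 0.00754 - j1.895 Ω = 1.895∠-89.8° Ω.
Step 4 — Source phasor: V = 97.2∠-45.0° V = 68.73 - j68.73 V.
Step 5 — Ohm's law: I = V / Z_total = (68.73 - j68.73) / (0.00754 - j1.895) = 36.42 + j36.13 A.
Step 6 — Convert to polar: |I| = 51.31 A, ∠I = 44.8°.

I = 51.31∠44.8° A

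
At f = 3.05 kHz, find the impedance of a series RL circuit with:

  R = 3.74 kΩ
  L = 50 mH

Step 1 — Angular frequency: ω = 2π·f = 2π·3050 = 1.916e+04 rad/s.
Step 2 — Component impedances:
  R: Z = R = 3740 Ω
  L: Z = jωL = j·1.916e+04·0.05 = 0 + j958.2 Ω
Step 3 — Series combination: Z_total = R + L = 3740 + j958.2 Ω = 3861∠14.4° Ω.

Z = 3740 + j958.2 Ω = 3861∠14.4° Ω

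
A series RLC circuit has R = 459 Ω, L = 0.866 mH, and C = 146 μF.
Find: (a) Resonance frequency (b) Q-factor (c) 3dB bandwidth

Step 1 — Resonance: ω₀ = 1/√(LC) = 1/√(0.000866·0.000146) = 2812 rad/s.
Step 2 — f₀ = ω₀/(2π) = 447.6 Hz.
Step 3 — Series Q: Q = ω₀L/R = 2812·0.000866/459 = 0.005306.
Step 4 — Bandwidth: Δω = ω₀/Q = 5.3e+05 rad/s; BW = Δω/(2π) = 8.436e+04 Hz.

(a) f₀ = 447.6 Hz  (b) Q = 0.005306  (c) BW = 8.436e+04 Hz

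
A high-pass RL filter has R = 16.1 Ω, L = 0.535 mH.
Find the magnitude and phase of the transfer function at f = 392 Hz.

Step 1 — Angular frequency: ω = 2π·392 = 2463 rad/s.
Step 2 — Transfer function: H(jω) = jωL/(R + jωL).
Step 3 — Numerator jωL = j·1.318; denominator R + jωL = 16.1 + j1.318.
Step 4 — H = 0.006654 + j0.0813.
Step 5 — Magnitude: |H| = 0.08157 (-21.8 dB); phase: φ = 85.3°.

|H| = 0.08157 (-21.8 dB), φ = 85.3°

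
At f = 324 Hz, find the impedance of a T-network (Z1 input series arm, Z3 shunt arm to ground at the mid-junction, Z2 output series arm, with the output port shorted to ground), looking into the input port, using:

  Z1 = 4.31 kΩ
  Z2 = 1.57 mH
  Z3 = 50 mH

Step 1 — Angular frequency: ω = 2π·f = 2π·324 = 2036 rad/s.
Step 2 — Component impedances:
  Z1: Z = R = 4310 Ω
  Z2: Z = jωL = j·2036·0.00157 = 0 + j3.196 Ω
  Z3: Z = jωL = j·2036·0.05 = 0 + j101.8 Ω
Step 3 — With the output port shorted to ground, the output series arm Z2 runs from the junction to ground; the shunt arm Z3 also runs from the junction to ground. They appear in parallel: Z3 || Z2 = 0 + j3.099 Ω.
Step 4 — Series with input arm Z1: Z_in = Z1 + (Z3 || Z2) = 4310 + j3.099 Ω = 4310∠0.0° Ω.

Z = 4310 + j3.099 Ω = 4310∠0.0° Ω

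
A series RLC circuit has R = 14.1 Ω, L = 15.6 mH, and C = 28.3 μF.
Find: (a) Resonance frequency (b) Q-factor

Step 1 — Resonance condition Im(Z)=0 gives ω₀ = 1/√(LC).
Step 2 — ω₀ = 1/√(0.0156·2.83e-05) = 1505 rad/s.
Step 3 — f₀ = ω₀/(2π) = 239.5 Hz.
Step 4 — Series Q: Q = ω₀L/R = 1505·0.0156/14.1 = 1.665.

(a) f₀ = 239.5 Hz  (b) Q = 1.665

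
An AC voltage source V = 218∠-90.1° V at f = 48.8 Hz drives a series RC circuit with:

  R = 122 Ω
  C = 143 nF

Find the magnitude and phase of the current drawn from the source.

Step 1 — Angular frequency: ω = 2π·f = 2π·48.8 = 306.6 rad/s.
Step 2 — Component impedances:
  R: Z = R = 122 Ω
  C: Z = 1/(jωC) = -j/(ω·C) = 0 - j2.281e+04 Ω
Step 3 — Series combination: Z_total = R + C = 122 - j2.281e+04 Ω = 2.281e+04∠-89.7° Ω.
Step 4 — Source phasor: V = 218∠-90.1° V = -0.3805 - j218 V.
Step 5 — Ohm's law: I = V / Z_total = (-0.3805 - j218) / (122 - j2.281e+04) = 0.009558 - j6.781e-05 A.
Step 6 — Convert to polar: |I| = 0.009558 A, ∠I = -0.4°.

I = 0.009558∠-0.4° A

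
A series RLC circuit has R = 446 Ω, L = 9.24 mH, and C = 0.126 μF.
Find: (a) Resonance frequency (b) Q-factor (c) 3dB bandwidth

Step 1 — Resonance: ω₀ = 1/√(LC) = 1/√(0.00924·1.26e-07) = 2.931e+04 rad/s.
Step 2 — f₀ = ω₀/(2π) = 4664 Hz.
Step 3 — Series Q: Q = ω₀L/R = 2.931e+04·0.00924/446 = 0.6072.
Step 4 — Bandwidth: Δω = ω₀/Q = 4.827e+04 rad/s; BW = Δω/(2π) = 7682 Hz.

(a) f₀ = 4664 Hz  (b) Q = 0.6072  (c) BW = 7682 Hz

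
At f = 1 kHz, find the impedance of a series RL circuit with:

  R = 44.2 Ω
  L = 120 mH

Step 1 — Angular frequency: ω = 2π·f = 2π·1000 = 6283 rad/s.
Step 2 — Component impedances:
  R: Z = R = 44.2 Ω
  L: Z = jωL = j·6283·0.12 = 0 + j754 Ω
Step 3 — Series combination: Z_total = R + L = 44.2 + j754 Ω = 755.3∠86.6° Ω.

Z = 44.2 + j754 Ω = 755.3∠86.6° Ω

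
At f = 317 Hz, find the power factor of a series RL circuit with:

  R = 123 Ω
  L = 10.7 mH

Step 1 — Angular frequency: ω = 2π·f = 2π·317 = 1992 rad/s.
Step 2 — Component impedances:
  R: Z = R = 123 Ω
  L: Z = jωL = j·1992·0.0107 = 0 + j21.31 Ω
Step 3 — Series combination: Z_total = R + L = 123 + j21.31 Ω = 124.8∠9.8° Ω.
Step 4 — Power factor: PF = cos(φ) = Re(Z)/|Z| = 123/124.83 = 0.9853.
Step 5 — Type: Im(Z) = 21.31 ⇒ lagging (phase φ = 9.8°).

PF = 0.9853 (lagging, φ = 9.8°)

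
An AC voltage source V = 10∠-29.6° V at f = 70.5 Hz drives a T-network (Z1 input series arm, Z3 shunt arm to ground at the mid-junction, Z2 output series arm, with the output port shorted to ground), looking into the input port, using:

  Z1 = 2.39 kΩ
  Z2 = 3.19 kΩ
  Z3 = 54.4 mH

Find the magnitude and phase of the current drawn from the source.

Step 1 — Angular frequency: ω = 2π·f = 2π·70.5 = 443 rad/s.
Step 2 — Component impedances:
  Z1: Z = R = 2390 Ω
  Z2: Z = R = 3190 Ω
  Z3: Z = jωL = j·443·0.0544 = 0 + j24.1 Ω
Step 3 — With the output port shorted to ground, the output series arm Z2 runs from the junction to ground; the shunt arm Z3 also runs from the junction to ground. They appear in parallel: Z3 || Z2 = 0.182 + j24.1 Ω.
Step 4 — Series with input arm Z1: Z_in = Z1 + (Z3 || Z2) = 2390 + j24.1 Ω = 2390∠0.6° Ω.
Step 5 — Source phasor: V = 10∠-29.6° V = 8.695 - j4.939 V.
Step 6 — Ohm's law: I = V / Z_total = (8.695 - j4.939) / (2390 + j24.1) = 0.003617 - j0.002103 A.
Step 7 — Convert to polar: |I| = 0.004184 A, ∠I = -30.2°.

I = 0.004184∠-30.2° A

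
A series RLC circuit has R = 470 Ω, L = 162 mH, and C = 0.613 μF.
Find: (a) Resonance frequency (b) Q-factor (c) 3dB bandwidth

Step 1 — Resonance condition Im(Z)=0 gives ω₀ = 1/√(LC).
Step 2 — ω₀ = 1/√(0.162·6.13e-07) = 3173 rad/s.
Step 3 — f₀ = ω₀/(2π) = 505 Hz.
Step 4 — Series Q: Q = ω₀L/R = 3173·0.162/470 = 1.094.
Step 5 — 3dB bandwidth: Δω = ω₀/Q = 2901 rad/s; BW = Δω/(2π) = 461.7 Hz.

(a) f₀ = 505 Hz  (b) Q = 1.094  (c) BW = 461.7 Hz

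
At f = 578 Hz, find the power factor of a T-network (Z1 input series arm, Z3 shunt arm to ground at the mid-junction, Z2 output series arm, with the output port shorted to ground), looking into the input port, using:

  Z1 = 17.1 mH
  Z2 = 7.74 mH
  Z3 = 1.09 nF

Step 1 — Angular frequency: ω = 2π·f = 2π·578 = 3632 rad/s.
Step 2 — Component impedances:
  Z1: Z = jωL = j·3632·0.0171 = 0 + j62.1 Ω
  Z2: Z = jωL = j·3632·0.00774 = 0 + j28.11 Ω
  Z3: Z = 1/(jωC) = -j/(ω·C) = 0 - j2.526e+05 Ω
Step 3 — With the output port shorted to ground, the output series arm Z2 runs from the junction to ground; the shunt arm Z3 also runs from the junction to ground. They appear in parallel: Z3 || Z2 = 0 + j28.11 Ω.
Step 4 — Series with input arm Z1: Z_in = Z1 + (Z3 || Z2) = 0 + j90.21 Ω = 90.21∠90.0° Ω.
Step 5 — Power factor: PF = cos(φ) = Re(Z)/|Z| = 0/90.21 = 0.
Step 6 — Type: Im(Z) = 90.21 ⇒ lagging (phase φ = 90.0°).

PF = 0 (lagging, φ = 90.0°)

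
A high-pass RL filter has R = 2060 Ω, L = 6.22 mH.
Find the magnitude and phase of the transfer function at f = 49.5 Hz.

Step 1 — Angular frequency: ω = 2π·49.5 = 311 rad/s.
Step 2 — Transfer function: H(jω) = jωL/(R + jωL).
Step 3 — Numerator jωL = j·1.935; denominator R + jωL = 2060 + j1.935.
Step 4 — H = 8.819e-07 + j0.0009391.
Step 5 — Magnitude: |H| = 0.0009391 (-60.5 dB); phase: φ = 89.9°.

|H| = 0.0009391 (-60.5 dB), φ = 89.9°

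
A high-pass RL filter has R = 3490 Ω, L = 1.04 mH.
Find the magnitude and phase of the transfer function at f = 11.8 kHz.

Step 1 — Angular frequency: ω = 2π·1.18e+04 = 7.414e+04 rad/s.
Step 2 — Transfer function: H(jω) = jωL/(R + jωL).
Step 3 — Numerator jωL = j·77.11; denominator R + jωL = 3490 + j77.11.
Step 4 — H = 0.0004879 + j0.02208.
Step 5 — Magnitude: |H| = 0.02209 (-33.1 dB); phase: φ = 88.7°.

|H| = 0.02209 (-33.1 dB), φ = 88.7°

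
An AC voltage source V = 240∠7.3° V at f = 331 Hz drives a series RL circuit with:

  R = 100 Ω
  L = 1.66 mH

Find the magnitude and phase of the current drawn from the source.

Step 1 — Angular frequency: ω = 2π·f = 2π·331 = 2080 rad/s.
Step 2 — Component impedances:
  R: Z = R = 100 Ω
  L: Z = jωL = j·2080·0.00166 = 0 + j3.452 Ω
Step 3 — Series combination: Z_total = R + L = 100 + j3.452 Ω = 100.1∠2.0° Ω.
Step 4 — Source phasor: V = 240∠7.3° V = 238.1 + j30.5 V.
Step 5 — Ohm's law: I = V / Z_total = (238.1 + j30.5) / (100 + j3.452) = 2.388 + j0.2225 A.
Step 6 — Convert to polar: |I| = 2.399 A, ∠I = 5.3°.

I = 2.399∠5.3° A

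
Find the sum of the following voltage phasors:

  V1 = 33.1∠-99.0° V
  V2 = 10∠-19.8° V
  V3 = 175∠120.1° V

Step 1 — Convert each phasor to rectangular form:
  V1 = 33.1·(cos(-99.0°) + j·sin(-99.0°)) = -5.178 - j32.69 V
  V2 = 10·(cos(-19.8°) + j·sin(-19.8°)) = 9.409 - j3.387 V
  V3 = 175·(cos(120.1°) + j·sin(120.1°)) = -87.76 + j151.4 V
Step 2 — Sum components: V_total = -83.53 + j115.3 V.
Step 3 — Convert to polar: |V_total| = 142.4 V, ∠V_total = 125.9°.

V_total = 142.4∠125.9° V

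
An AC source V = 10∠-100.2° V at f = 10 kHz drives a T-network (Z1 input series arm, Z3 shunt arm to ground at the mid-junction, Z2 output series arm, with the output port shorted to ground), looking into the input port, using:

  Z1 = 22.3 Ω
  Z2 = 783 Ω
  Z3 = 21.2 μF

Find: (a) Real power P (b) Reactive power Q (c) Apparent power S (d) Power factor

Step 1 — Angular frequency: ω = 2π·f = 2π·1e+04 = 6.283e+04 rad/s.
Step 2 — Component impedances:
  Z1: Z = R = 22.3 Ω
  Z2: Z = R = 783 Ω
  Z3: Z = 1/(jωC) = -j/(ω·C) = 0 - j0.7507 Ω
Step 3 — With the output port shorted to ground, the output series arm Z2 runs from the junction to ground; the shunt arm Z3 also runs from the junction to ground. They appear in parallel: Z3 || Z2 = 0.0007198 - j0.7507 Ω.
Step 4 — Series with input arm Z1: Z_in = Z1 + (Z3 || Z2) = 22.3 - j0.7507 Ω = 22.31∠-1.9° Ω.
Step 5 — Source phasor: V = 10∠-100.2° V = -1.771 - j9.842 V.
Step 6 — Current: I = V / Z = -0.06448 - j0.4435 A = 0.4482∠-98.3° A.
Step 7 — Complex power: S = V·I* = 4.479 - j0.1508 VA.
Step 8 — Real power: P = Re(S) = 4.479 W.
Step 9 — Reactive power: Q = Im(S) = -0.1508 VAR.
Step 10 — Apparent power: |S| = 4.482 VA.
Step 11 — Power factor: PF = P/|S| = 0.9994 (leading).

(a) P = 4.479 W  (b) Q = -0.1508 VAR  (c) S = 4.482 VA  (d) PF = 0.9994 (leading)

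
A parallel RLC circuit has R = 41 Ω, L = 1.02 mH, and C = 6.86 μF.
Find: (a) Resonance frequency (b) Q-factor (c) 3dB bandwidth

Step 1 — Resonance: ω₀ = 1/√(LC) = 1/√(0.00102·6.86e-06) = 1.195e+04 rad/s.
Step 2 — f₀ = ω₀/(2π) = 1903 Hz.
Step 3 — Parallel Q: Q = R/(ω₀L) = 41/(1.195e+04·0.00102) = 3.362.
Step 4 — Bandwidth: Δω = ω₀/Q = 3555 rad/s; BW = Δω/(2π) = 565.9 Hz.

(a) f₀ = 1903 Hz  (b) Q = 3.362  (c) BW = 565.9 Hz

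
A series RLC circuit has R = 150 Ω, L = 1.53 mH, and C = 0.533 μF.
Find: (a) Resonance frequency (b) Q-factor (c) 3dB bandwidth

Step 1 — Resonance: ω₀ = 1/√(LC) = 1/√(0.00153·5.33e-07) = 3.502e+04 rad/s.
Step 2 — f₀ = ω₀/(2π) = 5573 Hz.
Step 3 — Series Q: Q = ω₀L/R = 3.502e+04·0.00153/150 = 0.3572.
Step 4 — Bandwidth: Δω = ω₀/Q = 9.804e+04 rad/s; BW = Δω/(2π) = 1.56e+04 Hz.

(a) f₀ = 5573 Hz  (b) Q = 0.3572  (c) BW = 1.56e+04 Hz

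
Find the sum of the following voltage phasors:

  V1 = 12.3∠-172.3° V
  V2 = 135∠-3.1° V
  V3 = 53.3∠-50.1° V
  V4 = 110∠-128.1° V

Step 1 — Convert each phasor to rectangular form:
  V1 = 12.3·(cos(-172.3°) + j·sin(-172.3°)) = -12.19 - j1.648 V
  V2 = 135·(cos(-3.1°) + j·sin(-3.1°)) = 134.8 - j7.301 V
  V3 = 53.3·(cos(-50.1°) + j·sin(-50.1°)) = 34.19 - j40.89 V
  V4 = 110·(cos(-128.1°) + j·sin(-128.1°)) = -67.87 - j86.56 V
Step 2 — Sum components: V_total = 88.93 - j136.4 V.
Step 3 — Convert to polar: |V_total| = 162.8 V, ∠V_total = -56.9°.

V_total = 162.8∠-56.9° V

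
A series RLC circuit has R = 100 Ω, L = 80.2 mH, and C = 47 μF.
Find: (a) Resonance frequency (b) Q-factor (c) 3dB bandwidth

Step 1 — Resonance: ω₀ = 1/√(LC) = 1/√(0.0802·4.7e-05) = 515.1 rad/s.
Step 2 — f₀ = ω₀/(2π) = 81.98 Hz.
Step 3 — Series Q: Q = ω₀L/R = 515.1·0.0802/100 = 0.4131.
Step 4 — Bandwidth: Δω = ω₀/Q = 1247 rad/s; BW = Δω/(2π) = 198.4 Hz.

(a) f₀ = 81.98 Hz  (b) Q = 0.4131  (c) BW = 198.4 Hz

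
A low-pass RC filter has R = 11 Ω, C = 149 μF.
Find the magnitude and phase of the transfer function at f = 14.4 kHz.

Step 1 — Angular frequency: ω = 2π·1.44e+04 = 9.048e+04 rad/s.
Step 2 — Transfer function: H(jω) = 1/(1 + jωRC).
Step 3 — Denominator: 1 + jωRC = 1 + j·9.048e+04·11·0.000149 = 1 + j148.3.
Step 4 — H = 4.547e-05 - j0.006743.
Step 5 — Magnitude: |H| = 0.006743 (-43.4 dB); phase: φ = -89.6°.

|H| = 0.006743 (-43.4 dB), φ = -89.6°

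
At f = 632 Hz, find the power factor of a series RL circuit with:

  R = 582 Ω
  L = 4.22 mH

Step 1 — Angular frequency: ω = 2π·f = 2π·632 = 3971 rad/s.
Step 2 — Component impedances:
  R: Z = R = 582 Ω
  L: Z = jωL = j·3971·0.00422 = 0 + j16.76 Ω
Step 3 — Series combination: Z_total = R + L = 582 + j16.76 Ω = 582.2∠1.6° Ω.
Step 4 — Power factor: PF = cos(φ) = Re(Z)/|Z| = 582/582.24 = 0.9996.
Step 5 — Type: Im(Z) = 16.76 ⇒ lagging (phase φ = 1.6°).

PF = 0.9996 (lagging, φ = 1.6°)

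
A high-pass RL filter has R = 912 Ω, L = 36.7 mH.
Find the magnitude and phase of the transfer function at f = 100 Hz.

Step 1 — Angular frequency: ω = 2π·100 = 628.3 rad/s.
Step 2 — Transfer function: H(jω) = jωL/(R + jωL).
Step 3 — Numerator jωL = j·23.06; denominator R + jωL = 912 + j23.06.
Step 4 — H = 0.0006389 + j0.02527.
Step 5 — Magnitude: |H| = 0.02528 (-31.9 dB); phase: φ = 88.6°.

|H| = 0.02528 (-31.9 dB), φ = 88.6°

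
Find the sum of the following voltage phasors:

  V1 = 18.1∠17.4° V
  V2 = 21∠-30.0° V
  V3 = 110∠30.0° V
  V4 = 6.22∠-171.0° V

Step 1 — Convert each phasor to rectangular form:
  V1 = 18.1·(cos(17.4°) + j·sin(17.4°)) = 17.27 + j5.413 V
  V2 = 21·(cos(-30.0°) + j·sin(-30.0°)) = 18.19 - j10.5 V
  V3 = 110·(cos(30.0°) + j·sin(30.0°)) = 95.26 + j55 V
  V4 = 6.22·(cos(-171.0°) + j·sin(-171.0°)) = -6.143 - j0.973 V
Step 2 — Sum components: V_total = 124.6 + j48.94 V.
Step 3 — Convert to polar: |V_total| = 133.8 V, ∠V_total = 21.4°.

V_total = 133.8∠21.4° V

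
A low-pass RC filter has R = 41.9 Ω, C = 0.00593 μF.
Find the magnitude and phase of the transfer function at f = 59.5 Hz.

Step 1 — Angular frequency: ω = 2π·59.5 = 373.8 rad/s.
Step 2 — Transfer function: H(jω) = 1/(1 + jωRC).
Step 3 — Denominator: 1 + jωRC = 1 + j·373.8·41.9·5.93e-09 = 1 + j9.289e-05.
Step 4 — H = 1 - j9.289e-05.
Step 5 — Magnitude: |H| = 1 (-0.0 dB); phase: φ = -0.0°.

|H| = 1 (-0.0 dB), φ = -0.0°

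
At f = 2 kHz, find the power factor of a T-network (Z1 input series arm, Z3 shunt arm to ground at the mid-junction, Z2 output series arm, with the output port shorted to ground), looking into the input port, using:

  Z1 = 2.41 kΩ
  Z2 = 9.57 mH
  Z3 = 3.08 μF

Step 1 — Angular frequency: ω = 2π·f = 2π·2000 = 1.257e+04 rad/s.
Step 2 — Component impedances:
  Z1: Z = R = 2410 Ω
  Z2: Z = jωL = j·1.257e+04·0.00957 = 0 + j120.3 Ω
  Z3: Z = 1/(jωC) = -j/(ω·C) = 0 - j25.84 Ω
Step 3 — With the output port shorted to ground, the output series arm Z2 runs from the junction to ground; the shunt arm Z3 also runs from the junction to ground. They appear in parallel: Z3 || Z2 = 0 - j32.91 Ω.
Step 4 — Series with input arm Z1: Z_in = Z1 + (Z3 || Z2) = 2410 - j32.91 Ω = 2410∠-0.8° Ω.
Step 5 — Power factor: PF = cos(φ) = Re(Z)/|Z| = 2410/2410.2 = 0.9999.
Step 6 — Type: Im(Z) = -32.91 ⇒ leading (phase φ = -0.8°).

PF = 0.9999 (leading, φ = -0.8°)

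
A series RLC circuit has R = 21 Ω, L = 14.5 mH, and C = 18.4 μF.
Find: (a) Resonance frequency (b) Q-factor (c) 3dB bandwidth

Step 1 — Resonance: ω₀ = 1/√(LC) = 1/√(0.0145·1.84e-05) = 1936 rad/s.
Step 2 — f₀ = ω₀/(2π) = 308.1 Hz.
Step 3 — Series Q: Q = ω₀L/R = 1936·0.0145/21 = 1.337.
Step 4 — Bandwidth: Δω = ω₀/Q = 1448 rad/s; BW = Δω/(2π) = 230.5 Hz.

(a) f₀ = 308.1 Hz  (b) Q = 1.337  (c) BW = 230.5 Hz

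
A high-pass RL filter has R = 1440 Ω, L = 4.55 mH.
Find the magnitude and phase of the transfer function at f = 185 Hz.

Step 1 — Angular frequency: ω = 2π·185 = 1162 rad/s.
Step 2 — Transfer function: H(jω) = jωL/(R + jωL).
Step 3 — Numerator jωL = j·5.289; denominator R + jωL = 1440 + j5.289.
Step 4 — H = 1.349e-05 + j0.003673.
Step 5 — Magnitude: |H| = 0.003673 (-48.7 dB); phase: φ = 89.8°.

|H| = 0.003673 (-48.7 dB), φ = 89.8°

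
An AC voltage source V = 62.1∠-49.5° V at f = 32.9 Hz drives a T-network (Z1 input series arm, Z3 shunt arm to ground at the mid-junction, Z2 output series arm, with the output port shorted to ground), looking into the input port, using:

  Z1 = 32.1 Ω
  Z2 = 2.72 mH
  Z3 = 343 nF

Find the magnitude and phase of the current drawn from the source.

Step 1 — Angular frequency: ω = 2π·f = 2π·32.9 = 206.7 rad/s.
Step 2 — Component impedances:
  Z1: Z = R = 32.1 Ω
  Z2: Z = jωL = j·206.7·0.00272 = 0 + j0.5623 Ω
  Z3: Z = 1/(jωC) = -j/(ω·C) = 0 - j1.41e+04 Ω
Step 3 — With the output port shorted to ground, the output series arm Z2 runs from the junction to ground; the shunt arm Z3 also runs from the junction to ground. They appear in parallel: Z3 || Z2 = 0 + j0.5623 Ω.
Step 4 — Series with input arm Z1: Z_in = Z1 + (Z3 || Z2) = 32.1 + j0.5623 Ω = 32.1∠1.0° Ω.
Step 5 — Source phasor: V = 62.1∠-49.5° V = 40.33 - j47.22 V.
Step 6 — Ohm's law: I = V / Z_total = (40.33 - j47.22) / (32.1 + j0.5623) = 1.23 - j1.493 A.
Step 7 — Convert to polar: |I| = 1.934 A, ∠I = -50.5°.

I = 1.934∠-50.5° A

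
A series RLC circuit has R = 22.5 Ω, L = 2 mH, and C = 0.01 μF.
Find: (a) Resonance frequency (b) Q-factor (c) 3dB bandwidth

Step 1 — Resonance: ω₀ = 1/√(LC) = 1/√(0.002·1e-08) = 2.236e+05 rad/s.
Step 2 — f₀ = ω₀/(2π) = 3.559e+04 Hz.
Step 3 — Series Q: Q = ω₀L/R = 2.236e+05·0.002/22.5 = 19.88.
Step 4 — Bandwidth: Δω = ω₀/Q = 1.125e+04 rad/s; BW = Δω/(2π) = 1790 Hz.

(a) f₀ = 3.559e+04 Hz  (b) Q = 19.88  (c) BW = 1790 Hz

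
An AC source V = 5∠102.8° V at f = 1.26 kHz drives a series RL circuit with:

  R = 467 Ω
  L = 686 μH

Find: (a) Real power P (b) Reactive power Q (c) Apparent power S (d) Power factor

Step 1 — Angular frequency: ω = 2π·f = 2π·1260 = 7917 rad/s.
Step 2 — Component impedances:
  R: Z = R = 467 Ω
  L: Z = jωL = j·7917·0.000686 = 0 + j5.431 Ω
Step 3 — Series combination: Z_total = R + L = 467 + j5.431 Ω = 467∠0.7° Ω.
Step 4 — Source phasor: V = 5∠102.8° V = -1.108 + j4.876 V.
Step 5 — Current: I = V / Z = -0.00225 + j0.01047 A = 0.01071∠102.1° A.
Step 6 — Complex power: S = V·I* = 0.05353 + j0.0006225 VA.
Step 7 — Real power: P = Re(S) = 0.05353 W.
Step 8 — Reactive power: Q = Im(S) = 0.0006225 VAR.
Step 9 — Apparent power: |S| = 0.05353 VA.
Step 10 — Power factor: PF = P/|S| = 0.9999 (lagging).

(a) P = 0.05353 W  (b) Q = 0.0006225 VAR  (c) S = 0.05353 VA  (d) PF = 0.9999 (lagging)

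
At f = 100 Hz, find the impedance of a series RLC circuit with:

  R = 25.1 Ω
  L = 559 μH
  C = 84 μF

Step 1 — Angular frequency: ω = 2π·f = 2π·100 = 628.3 rad/s.
Step 2 — Component impedances:
  R: Z = R = 25.1 Ω
  L: Z = jωL = j·628.3·0.000559 = 0 + j0.3512 Ω
  C: Z = 1/(jωC) = -j/(ω·C) = 0 - j18.95 Ω
Step 3 — Series combination: Z_total = R + L + C = 25.1 - j18.6 Ω = 31.24∠-36.5° Ω.

Z = 25.1 - j18.6 Ω = 31.24∠-36.5° Ω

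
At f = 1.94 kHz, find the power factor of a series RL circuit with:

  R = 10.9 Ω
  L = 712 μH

Step 1 — Angular frequency: ω = 2π·f = 2π·1940 = 1.219e+04 rad/s.
Step 2 — Component impedances:
  R: Z = R = 10.9 Ω
  L: Z = jωL = j·1.219e+04·0.000712 = 0 + j8.679 Ω
Step 3 — Series combination: Z_total = R + L = 10.9 + j8.679 Ω = 13.93∠38.5° Ω.
Step 4 — Power factor: PF = cos(φ) = Re(Z)/|Z| = 10.9/13.933 = 0.7823.
Step 5 — Type: Im(Z) = 8.679 ⇒ lagging (phase φ = 38.5°).

PF = 0.7823 (lagging, φ = 38.5°)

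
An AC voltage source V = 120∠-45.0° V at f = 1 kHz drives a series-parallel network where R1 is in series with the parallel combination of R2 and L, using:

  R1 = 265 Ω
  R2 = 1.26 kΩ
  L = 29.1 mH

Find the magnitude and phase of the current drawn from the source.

Step 1 — Angular frequency: ω = 2π·f = 2π·1000 = 6283 rad/s.
Step 2 — Component impedances:
  R1: Z = R = 265 Ω
  R2: Z = R = 1260 Ω
  L: Z = jωL = j·6283·0.0291 = 0 + j182.8 Ω
Step 3 — Parallel branch: R2 || L = 1/(1/R2 + 1/L) = 25.99 + j179.1 Ω.
Step 4 — Series with R1: Z_total = R1 + (R2 || L) = 291 + j179.1 Ω = 341.7∠31.6° Ω.
Step 5 — Source phasor: V = 120∠-45.0° V = 84.85 - j84.85 V.
Step 6 — Ohm's law: I = V / Z_total = (84.85 - j84.85) / (291 + j179.1) = 0.08135 - j0.3417 A.
Step 7 — Convert to polar: |I| = 0.3512 A, ∠I = -76.6°.

I = 0.3512∠-76.6° A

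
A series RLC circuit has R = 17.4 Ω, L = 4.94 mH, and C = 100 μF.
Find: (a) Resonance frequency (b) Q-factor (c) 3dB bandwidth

Step 1 — Resonance condition Im(Z)=0 gives ω₀ = 1/√(LC).
Step 2 — ω₀ = 1/√(0.00494·0.0001) = 1423 rad/s.
Step 3 — f₀ = ω₀/(2π) = 226.4 Hz.
Step 4 — Series Q: Q = ω₀L/R = 1423·0.00494/17.4 = 0.4039.
Step 5 — 3dB bandwidth: Δω = ω₀/Q = 3522 rad/s; BW = Δω/(2π) = 560.6 Hz.

(a) f₀ = 226.4 Hz  (b) Q = 0.4039  (c) BW = 560.6 Hz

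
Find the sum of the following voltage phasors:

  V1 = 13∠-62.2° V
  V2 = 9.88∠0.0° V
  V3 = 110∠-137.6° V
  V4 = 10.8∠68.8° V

Step 1 — Convert each phasor to rectangular form:
  V1 = 13·(cos(-62.2°) + j·sin(-62.2°)) = 6.063 - j11.5 V
  V2 = 9.88·(cos(0.0°) + j·sin(0.0°)) = 9.88 V
  V3 = 110·(cos(-137.6°) + j·sin(-137.6°)) = -81.23 - j74.17 V
  V4 = 10.8·(cos(68.8°) + j·sin(68.8°)) = 3.906 + j10.07 V
Step 2 — Sum components: V_total = -61.38 - j75.6 V.
Step 3 — Convert to polar: |V_total| = 97.38 V, ∠V_total = -129.1°.

V_total = 97.38∠-129.1° V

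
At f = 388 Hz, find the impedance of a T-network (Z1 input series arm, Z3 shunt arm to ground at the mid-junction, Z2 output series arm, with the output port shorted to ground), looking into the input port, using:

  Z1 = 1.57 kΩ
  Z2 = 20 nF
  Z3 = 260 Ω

Step 1 — Angular frequency: ω = 2π·f = 2π·388 = 2438 rad/s.
Step 2 — Component impedances:
  Z1: Z = R = 1570 Ω
  Z2: Z = 1/(jωC) = -j/(ω·C) = 0 - j2.051e+04 Ω
  Z3: Z = R = 260 Ω
Step 3 — With the output port shorted to ground, the output series arm Z2 runs from the junction to ground; the shunt arm Z3 also runs from the junction to ground. They appear in parallel: Z3 || Z2 = 260 - j3.295 Ω.
Step 4 — Series with input arm Z1: Z_in = Z1 + (Z3 || Z2) = 1830 - j3.295 Ω = 1830∠-0.1° Ω.

Z = 1830 - j3.295 Ω = 1830∠-0.1° Ω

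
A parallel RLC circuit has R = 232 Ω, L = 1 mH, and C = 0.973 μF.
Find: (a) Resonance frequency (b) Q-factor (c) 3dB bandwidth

Step 1 — Resonance: ω₀ = 1/√(LC) = 1/√(0.001·9.73e-07) = 3.206e+04 rad/s.
Step 2 — f₀ = ω₀/(2π) = 5102 Hz.
Step 3 — Parallel Q: Q = R/(ω₀L) = 232/(3.206e+04·0.001) = 7.237.
Step 4 — Bandwidth: Δω = ω₀/Q = 4430 rad/s; BW = Δω/(2π) = 705 Hz.

(a) f₀ = 5102 Hz  (b) Q = 7.237  (c) BW = 705 Hz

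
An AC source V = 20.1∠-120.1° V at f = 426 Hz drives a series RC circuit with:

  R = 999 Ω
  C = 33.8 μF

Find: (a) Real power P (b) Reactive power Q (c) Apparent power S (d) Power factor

Step 1 — Angular frequency: ω = 2π·f = 2π·426 = 2677 rad/s.
Step 2 — Component impedances:
  R: Z = R = 999 Ω
  C: Z = 1/(jωC) = -j/(ω·C) = 0 - j11.05 Ω
Step 3 — Series combination: Z_total = R + C = 999 - j11.05 Ω = 999.1∠-0.6° Ω.
Step 4 — Source phasor: V = 20.1∠-120.1° V = -10.08 - j17.39 V.
Step 5 — Current: I = V / Z = -0.009897 - j0.01752 A = 0.02012∠-119.5° A.
Step 6 — Complex power: S = V·I* = 0.4044 - j0.004474 VA.
Step 7 — Real power: P = Re(S) = 0.4044 W.
Step 8 — Reactive power: Q = Im(S) = -0.004474 VAR.
Step 9 — Apparent power: |S| = 0.4044 VA.
Step 10 — Power factor: PF = P/|S| = 0.9999 (leading).

(a) P = 0.4044 W  (b) Q = -0.004474 VAR  (c) S = 0.4044 VA  (d) PF = 0.9999 (leading)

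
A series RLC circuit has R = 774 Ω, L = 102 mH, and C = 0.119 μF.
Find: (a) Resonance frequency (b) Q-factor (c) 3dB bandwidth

Step 1 — Resonance condition Im(Z)=0 gives ω₀ = 1/√(LC).
Step 2 — ω₀ = 1/√(0.102·1.19e-07) = 9077 rad/s.
Step 3 — f₀ = ω₀/(2π) = 1445 Hz.
Step 4 — Series Q: Q = ω₀L/R = 9077·0.102/774 = 1.196.
Step 5 — 3dB bandwidth: Δω = ω₀/Q = 7588 rad/s; BW = Δω/(2π) = 1208 Hz.

(a) f₀ = 1445 Hz  (b) Q = 1.196  (c) BW = 1208 Hz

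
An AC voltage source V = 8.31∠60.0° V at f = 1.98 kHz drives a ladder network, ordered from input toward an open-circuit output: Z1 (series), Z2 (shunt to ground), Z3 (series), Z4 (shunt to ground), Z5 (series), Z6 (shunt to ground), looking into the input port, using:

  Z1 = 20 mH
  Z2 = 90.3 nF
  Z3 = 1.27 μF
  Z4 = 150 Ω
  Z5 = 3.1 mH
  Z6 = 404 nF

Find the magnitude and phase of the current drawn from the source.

Step 1 — Angular frequency: ω = 2π·f = 2π·1980 = 1.244e+04 rad/s.
Step 2 — Component impedances:
  Z1: Z = jωL = j·1.244e+04·0.02 = 0 + j248.8 Ω
  Z2: Z = 1/(jωC) = -j/(ω·C) = 0 - j890.2 Ω
  Z3: Z = 1/(jωC) = -j/(ω·C) = 0 - j63.29 Ω
  Z4: Z = R = 150 Ω
  Z5: Z = jωL = j·1.244e+04·0.0031 = 0 + j38.57 Ω
  Z6: Z = 1/(jωC) = -j/(ω·C) = 0 - j199 Ω
Step 3 — Ladder network (open output): work backward from the far end, alternating series and parallel combinations. Z_in = 59.6 + j124.6 Ω = 138.1∠64.4° Ω.
Step 4 — Source phasor: V = 8.31∠60.0° V = 4.155 + j7.197 V.
Step 5 — Ohm's law: I = V / Z_total = (4.155 + j7.197) / (59.6 + j124.6) = 0.05998 - j0.004653 A.
Step 6 — Convert to polar: |I| = 0.06016 A, ∠I = -4.4°.

I = 0.06016∠-4.4° A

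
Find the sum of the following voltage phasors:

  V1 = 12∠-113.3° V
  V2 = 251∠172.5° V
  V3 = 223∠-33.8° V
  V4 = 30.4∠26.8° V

Step 1 — Convert each phasor to rectangular form:
  V1 = 12·(cos(-113.3°) + j·sin(-113.3°)) = -4.747 - j11.02 V
  V2 = 251·(cos(172.5°) + j·sin(172.5°)) = -248.9 + j32.76 V
  V3 = 223·(cos(-33.8°) + j·sin(-33.8°)) = 185.3 - j124.1 V
  V4 = 30.4·(cos(26.8°) + j·sin(26.8°)) = 27.13 + j13.71 V
Step 2 — Sum components: V_total = -41.16 - j88.61 V.
Step 3 — Convert to polar: |V_total| = 97.7 V, ∠V_total = -114.9°.

V_total = 97.7∠-114.9° V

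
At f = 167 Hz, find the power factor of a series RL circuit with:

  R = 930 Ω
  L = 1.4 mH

Step 1 — Angular frequency: ω = 2π·f = 2π·167 = 1049 rad/s.
Step 2 — Component impedances:
  R: Z = R = 930 Ω
  L: Z = jωL = j·1049·0.0014 = 0 + j1.469 Ω
Step 3 — Series combination: Z_total = R + L = 930 + j1.469 Ω = 930∠0.1° Ω.
Step 4 — Power factor: PF = cos(φ) = Re(Z)/|Z| = 930/930 = 1.
Step 5 — Type: Im(Z) = 1.469 ⇒ lagging (phase φ = 0.1°).

PF = 1 (lagging, φ = 0.1°)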